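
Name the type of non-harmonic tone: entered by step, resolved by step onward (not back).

Passing tone.

Approach: by step. Departure: by step, continuing in the same direction.
Stepwise on both sides with no change of direction means the note fills in the space between two different chord tones — a passing tone. (Had it turned back to its starting note it would be a neighbor tone instead.)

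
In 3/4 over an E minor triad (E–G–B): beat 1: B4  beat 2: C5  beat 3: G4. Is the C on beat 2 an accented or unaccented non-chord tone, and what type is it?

Unaccented escape tone.

The harmony at that moment is E minor triad (E, G, B); C5 is not a chord tone.
It is approached by step up from B4 and left by leap down to G4.
Step in, leap out — an escape tone.
It falls on a weak beat, so it is unaccented.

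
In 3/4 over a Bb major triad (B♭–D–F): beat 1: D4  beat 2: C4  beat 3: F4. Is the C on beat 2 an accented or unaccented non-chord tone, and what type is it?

The harmony at that moment is B♭ major triad (B♭, D, F); C4 is not a chord tone.
It is approached by step down from D4 and left by leap up to F4.
Step in, leap out — an escape tone.
It falls on a weak beat, so it is unaccented.

Unaccented escape tone.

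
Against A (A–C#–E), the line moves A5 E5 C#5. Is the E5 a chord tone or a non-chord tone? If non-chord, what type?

A major triad contains A, C#, E; E is the fifth, so it is a chord tone.

Chord tone (the fifth of A major triad).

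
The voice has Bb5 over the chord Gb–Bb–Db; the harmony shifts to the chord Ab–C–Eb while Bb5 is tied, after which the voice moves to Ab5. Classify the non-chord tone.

Bb5 is a suspension.

The harmony at that moment is Ab major triad (Ab, C, Eb); Bb5 is not a chord tone.
It is held over (the same pitch as the preceding Bb5) and left by step down to Ab5.
Held over from the previous chord and resolving down by step — a suspension.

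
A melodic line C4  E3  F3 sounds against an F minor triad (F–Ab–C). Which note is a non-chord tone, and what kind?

The harmony at that moment is F minor triad (F, Ab, C); E3 is not a chord tone.
It is approached by leap down from C4 and left by step up to F3.
Leap in, step out — an appoggiatura.

E3 is an appoggiatura.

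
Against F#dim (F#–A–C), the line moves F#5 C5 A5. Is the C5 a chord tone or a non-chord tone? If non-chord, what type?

Chord tone (the fifth of F# diminished triad).

F# diminished triad contains F#, A, C; C is the fifth, so it is a chord tone.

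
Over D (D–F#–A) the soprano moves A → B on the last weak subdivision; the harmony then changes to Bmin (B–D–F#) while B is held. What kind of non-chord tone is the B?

The harmony at that moment is D major triad (D, F#, A); B is not a chord tone.
It is approached by step up from A and then sustained as the same pitch into the next harmony.
Arriving early and becoming a chord tone when the harmony changes — an anticipation.

B is an anticipation.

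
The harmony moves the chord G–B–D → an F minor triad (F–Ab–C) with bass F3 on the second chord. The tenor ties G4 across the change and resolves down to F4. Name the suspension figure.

9–8 suspension.

At the second chord the bass is F3. The suspended G4 lies a ninth above the bass; after resolving down by step to F4, the interval above the bass becomes an octave.
Suspension figures are named by those two intervals: 9–8.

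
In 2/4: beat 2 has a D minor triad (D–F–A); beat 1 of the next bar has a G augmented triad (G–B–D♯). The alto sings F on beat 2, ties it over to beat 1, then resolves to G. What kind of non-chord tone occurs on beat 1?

The harmony at that moment is G augmented triad (G, B, D♯); F is not a chord tone.
It is held over (the same pitch as the preceding F) and left by step up to G.
Held over from the previous chord and resolving up by step — a retardation.

Retardation.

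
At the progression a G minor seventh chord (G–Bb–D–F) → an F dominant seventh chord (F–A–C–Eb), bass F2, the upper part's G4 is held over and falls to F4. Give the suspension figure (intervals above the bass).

9–8 suspension.

At the second chord the bass is F2. The suspended G4 lies a ninth above the bass; after resolving down by step to F4, the interval above the bass becomes an octave.
Suspension figures are named by those two intervals: 9–8.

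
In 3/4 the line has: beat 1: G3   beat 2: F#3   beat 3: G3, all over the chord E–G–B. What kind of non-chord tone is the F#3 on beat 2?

Lower neighbor tone.

The harmony at that moment is E minor triad (E, G, B); F#3 is not a chord tone.
It is approached by step down from G3 and left by step up to G3.
Step away and step back to the same note — a neighbor tone (lower neighbor).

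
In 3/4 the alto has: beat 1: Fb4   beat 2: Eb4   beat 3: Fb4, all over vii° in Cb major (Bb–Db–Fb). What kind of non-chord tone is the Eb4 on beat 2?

The harmony at that moment is Bb diminished triad (Bb, Db, Fb); Eb4 is not a chord tone.
It is approached by step down from Fb4 and left by step up to Fb4.
Step away and step back to the same note — a neighbor tone (lower neighbor).

Lower neighbor tone.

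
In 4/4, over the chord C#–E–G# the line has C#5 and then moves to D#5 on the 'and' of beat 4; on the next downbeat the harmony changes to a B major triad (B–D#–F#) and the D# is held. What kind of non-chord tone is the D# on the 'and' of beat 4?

The harmony at that moment is C# minor triad (C#, E, G#); D#5 is not a chord tone.
It is approached by step up from C#5 and then sustained as the same pitch into the next harmony.
Arriving early and becoming a chord tone when the harmony changes — an anticipation.

Anticipation.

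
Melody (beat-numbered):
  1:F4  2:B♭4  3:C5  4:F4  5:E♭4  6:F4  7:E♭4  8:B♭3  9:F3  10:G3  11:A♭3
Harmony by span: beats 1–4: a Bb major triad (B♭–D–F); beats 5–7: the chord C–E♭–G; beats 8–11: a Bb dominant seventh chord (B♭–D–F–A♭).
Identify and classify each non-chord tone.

The harmony at that moment is B♭ major triad (B♭, D, F); C5 is not a chord tone.
It is approached by step up from B♭4 and left by leap down to F4.
Step in, leap out — an escape tone.
The harmony at that moment is C minor triad (C, E♭, G); F4 is not a chord tone.
It is approached by step up from E♭4 and left by step down to E♭4.
Step away and step back to the same note — a neighbor tone (upper neighbor).
The harmony at that moment is B♭ dominant seventh chord (B♭, D, F, A♭); G3 is not a chord tone.
It is approached by step up from F3 and left by step up to A♭3.
Step in, step out in the same direction — a passing tone.

C5 (beat 3) — escape tone; F4 (beat 6) — neighbor tone; G3 (beat 10) — passing tone.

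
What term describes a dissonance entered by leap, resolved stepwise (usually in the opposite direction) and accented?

Approach: by leap. Departure: by step. Metric position: strong.
Leap in, step out, in a metrically strong position — an appoggiatura. (It is the mirror image of the escape tone, which steps in and leaps out from a weak position.)

Appoggiatura.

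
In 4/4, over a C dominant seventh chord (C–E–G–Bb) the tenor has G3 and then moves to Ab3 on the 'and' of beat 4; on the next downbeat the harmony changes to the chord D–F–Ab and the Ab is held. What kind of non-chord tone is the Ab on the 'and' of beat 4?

The harmony at that moment is C dominant seventh chord (C, E, G, Bb); Ab3 is not a chord tone.
It is approached by step up from G3 and then sustained as the same pitch into the next harmony.
Arriving early and becoming a chord tone when the harmony changes — an anticipation.

Anticipation.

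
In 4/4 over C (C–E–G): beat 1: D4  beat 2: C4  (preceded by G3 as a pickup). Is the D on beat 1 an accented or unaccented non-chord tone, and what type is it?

The harmony at that moment is C major triad (C, E, G); D4 is not a chord tone.
It is approached by leap up from G3 and left by step down to C4.
Leap in, step out — an appoggiatura.
It falls on the downbeat, so it is accented.

Accented appoggiatura.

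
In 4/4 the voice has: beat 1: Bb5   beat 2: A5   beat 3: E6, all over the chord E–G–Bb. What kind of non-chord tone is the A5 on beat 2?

Escape tone.

The harmony at that moment is E diminished triad (E, G, Bb); A5 is not a chord tone.
It is approached by step down from Bb5 and left by leap up to E6.
Step in, leap out, on a weak beat — an escape tone.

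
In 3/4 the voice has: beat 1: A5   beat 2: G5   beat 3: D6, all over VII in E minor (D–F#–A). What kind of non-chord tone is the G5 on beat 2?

Escape tone.

The harmony at that moment is D major triad (D, F#, A); G5 is not a chord tone.
It is approached by step down from A5 and left by leap up to D6.
Step in, leap out, on a weak beat — an escape tone.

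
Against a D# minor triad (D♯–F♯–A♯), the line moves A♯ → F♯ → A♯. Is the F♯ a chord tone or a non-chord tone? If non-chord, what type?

Chord tone (the third of D# minor triad).

D# minor triad contains D♯, F♯, A♯; F♯ is the third, so it is a chord tone.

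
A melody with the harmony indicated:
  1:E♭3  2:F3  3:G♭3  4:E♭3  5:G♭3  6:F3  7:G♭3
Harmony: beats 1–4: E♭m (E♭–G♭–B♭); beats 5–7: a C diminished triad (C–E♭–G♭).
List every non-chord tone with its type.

The harmony at that moment is E♭ minor triad (E♭, G♭, B♭); F3 is not a chord tone.
It is approached by step up from E♭3 and left by step up to G♭3.
Step in, step out in the same direction — a passing tone.
The harmony at that moment is C diminished triad (C, E♭, G♭); F3 is not a chord tone.
It is approached by step down from G♭3 and left by step up to G♭3.
Step away and step back to the same note — a neighbor tone (lower neighbor).

F3 (beat 2) — passing tone; F3 (beat 6) — neighbor tone.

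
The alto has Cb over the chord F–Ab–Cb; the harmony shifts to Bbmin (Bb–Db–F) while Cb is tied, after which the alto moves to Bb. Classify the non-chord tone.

Cb is a suspension.

The harmony at that moment is Bb minor triad (Bb, Db, F); Cb is not a chord tone.
It is held over (the same pitch as the preceding Cb) and left by step down to Bb.
Held over from the previous chord and resolving down by step — a suspension.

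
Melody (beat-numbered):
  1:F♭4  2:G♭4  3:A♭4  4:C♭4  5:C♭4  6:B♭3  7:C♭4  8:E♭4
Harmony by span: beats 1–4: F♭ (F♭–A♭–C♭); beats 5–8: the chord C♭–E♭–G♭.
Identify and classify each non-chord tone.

G♭4 (beat 2) — passing tone; B♭3 (beat 6) — neighbor tone.

The harmony at that moment is F♭ major triad (F♭, A♭, C♭); G♭4 is not a chord tone.
It is approached by step up from F♭4 and left by step up to A♭4.
Step in, step out in the same direction — a passing tone.
The harmony at that moment is C♭ major triad (C♭, E♭, G♭); B♭3 is not a chord tone.
It is approached by step down from C♭4 and left by step up to C♭4.
Step away and step back to the same note — a neighbor tone (lower neighbor).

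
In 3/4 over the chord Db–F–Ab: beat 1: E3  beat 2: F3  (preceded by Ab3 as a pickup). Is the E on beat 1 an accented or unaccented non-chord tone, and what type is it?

The harmony at that moment is Db major triad (Db, F, Ab); E3 is not a chord tone.
It is approached by leap down from Ab3 and left by step up to F3.
Leap in, step out — an appoggiatura.
It falls on the downbeat, so it is accented.

Accented appoggiatura.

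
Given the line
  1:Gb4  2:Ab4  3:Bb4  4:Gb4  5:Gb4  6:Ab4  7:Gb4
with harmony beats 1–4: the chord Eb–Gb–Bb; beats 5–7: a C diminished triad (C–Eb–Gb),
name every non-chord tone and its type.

The harmony at that moment is Eb minor triad (Eb, Gb, Bb); Ab4 is not a chord tone.
It is approached by step up from Gb4 and left by step up to Bb4.
Step in, step out in the same direction — a passing tone.
The harmony at that moment is C diminished triad (C, Eb, Gb); Ab4 is not a chord tone.
It is approached by step up from Gb4 and left by step down to Gb4.
Step away and step back to the same note — a neighbor tone (upper neighbor).

Ab4 (beat 2) — passing tone; Ab4 (beat 6) — neighbor tone.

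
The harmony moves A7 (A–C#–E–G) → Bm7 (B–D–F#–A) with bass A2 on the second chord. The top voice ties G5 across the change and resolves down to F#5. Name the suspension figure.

At the second chord the bass is A2. The suspended G5 lies a seventh above the bass; after resolving down by step to F#5, the interval above the bass becomes a sixth.
Suspension figures are named by those two intervals: 7–6.

7–6 suspension.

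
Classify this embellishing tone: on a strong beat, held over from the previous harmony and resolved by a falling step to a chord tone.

Approach: by preparation — the pitch is first a chord tone, then held (tied or repeated) while the harmony changes under it. Departure: down by step. Metric position: strong.
A prepared dissonance that resolves downward by step — a suspension. (The same figure resolving upward would be a retardation.)

Suspension.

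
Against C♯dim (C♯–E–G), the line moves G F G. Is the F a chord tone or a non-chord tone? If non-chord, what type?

Non-chord tone — a neighbor tone.

The harmony at that moment is C♯ diminished triad (C♯, E, G); F is not a chord tone.
It is approached by step down from G and left by step up to G.
Step away and step back to the same note — a neighbor tone (lower neighbor).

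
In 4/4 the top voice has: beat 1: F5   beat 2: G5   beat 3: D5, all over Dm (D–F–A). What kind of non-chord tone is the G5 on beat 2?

The harmony at that moment is D minor triad (D, F, A); G5 is not a chord tone.
It is approached by step up from F5 and left by leap down to D5.
Step in, leap out, on a weak beat — an escape tone.

Escape tone.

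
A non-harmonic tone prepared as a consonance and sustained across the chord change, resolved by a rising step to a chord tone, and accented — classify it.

Retardation.

Approach: by preparation — the pitch is first a chord tone, then held (tied or repeated) while the harmony changes under it. Departure: up by step. Metric position: strong.
A prepared dissonance that resolves upward by step — a retardation. (The same figure resolving downward would be a suspension.)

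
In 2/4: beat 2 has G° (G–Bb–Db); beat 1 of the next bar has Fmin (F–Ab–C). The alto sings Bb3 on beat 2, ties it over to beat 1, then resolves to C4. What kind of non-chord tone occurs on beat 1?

Retardation.

The harmony at that moment is F minor triad (F, Ab, C); Bb3 is not a chord tone.
It is held over (the same pitch as the preceding Bb3) and left by step up to C4.
Held over from the previous chord and resolving up by step — a retardation.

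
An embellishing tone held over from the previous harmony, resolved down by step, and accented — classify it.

Approach: by preparation — the pitch is first a chord tone, then held (tied or repeated) while the harmony changes under it. Departure: down by step. Metric position: strong.
A prepared dissonance that resolves downward by step — a suspension. (The same figure resolving upward would be a retardation.)

Suspension.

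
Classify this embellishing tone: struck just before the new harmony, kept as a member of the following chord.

Anticipation.

Approach: ahead of the chord change (typically by step), so it is dissonant against the current harmony. Departure: none — the same pitch is restated or held and is a chord tone of the new harmony.
Dissonant first, consonant once the harmony catches up: the note simply arrives early — an anticipation. (The reverse timing, consonant first and dissonant after the change, would be a suspension or retardation.)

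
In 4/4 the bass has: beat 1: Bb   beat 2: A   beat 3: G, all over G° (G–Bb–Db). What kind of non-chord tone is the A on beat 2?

Passing tone.

The harmony at that moment is G diminished triad (G, Bb, Db); A is not a chord tone.
It is approached by step down from Bb and left by step down to G.
Step in, step out in the same direction — a passing tone.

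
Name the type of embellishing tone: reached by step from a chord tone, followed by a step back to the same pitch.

Approach: by step. Departure: by step in the opposite direction, back to the starting pitch.
Stepwise on both sides but reversing to return to the same chord tone — a neighbor tone. (Had it continued onward in the same direction it would be a passing tone instead.)

Neighbor tone.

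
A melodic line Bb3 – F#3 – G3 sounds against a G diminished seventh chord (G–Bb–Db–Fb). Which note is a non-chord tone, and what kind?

The harmony at that moment is G diminished seventh chord (G, Bb, Db, Fb); F#3 is not a chord tone.
It is approached by leap down from Bb3 and left by step up to G3.
Leap in, step out — an appoggiatura.

F#3 is an appoggiatura.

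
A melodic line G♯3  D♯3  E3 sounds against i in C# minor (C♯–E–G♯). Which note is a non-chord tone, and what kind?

D♯3 is an appoggiatura.

The harmony at that moment is C♯ minor triad (C♯, E, G♯); D♯3 is not a chord tone.
It is approached by leap down from G♯3 and left by step up to E3.
Leap in, step out — an appoggiatura.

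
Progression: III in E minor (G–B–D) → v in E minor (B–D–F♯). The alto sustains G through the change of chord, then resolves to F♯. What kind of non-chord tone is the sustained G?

The harmony at that moment is B minor triad (B, D, F♯); G is not a chord tone.
It is held over (the same pitch as the preceding G) and left by step down to F♯.
Held over from the previous chord and resolving down by step — a suspension.

G is a suspension.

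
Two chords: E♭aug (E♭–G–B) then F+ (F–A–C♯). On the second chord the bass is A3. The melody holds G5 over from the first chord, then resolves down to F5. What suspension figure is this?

At the second chord the bass is A3. The suspended G5 lies a seventh above the bass; after resolving down by step to F5, the interval above the bass becomes a sixth.
Suspension figures are named by those two intervals: 7–6.

7–6 suspension.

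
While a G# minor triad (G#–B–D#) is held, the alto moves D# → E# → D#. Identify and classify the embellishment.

E# is a neighbor tone.

The harmony at that moment is G# minor triad (G#, B, D#); E# is not a chord tone.
It is approached by step up from D# and left by step down to D#.
Step away and step back to the same note — a neighbor tone (upper neighbor).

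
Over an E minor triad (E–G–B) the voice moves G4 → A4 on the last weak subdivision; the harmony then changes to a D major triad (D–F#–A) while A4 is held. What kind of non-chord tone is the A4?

A4 is an anticipation.

The harmony at that moment is E minor triad (E, G, B); A4 is not a chord tone.
It is approached by step up from G4 and then sustained as the same pitch into the next harmony.
Arriving early and becoming a chord tone when the harmony changes — an anticipation.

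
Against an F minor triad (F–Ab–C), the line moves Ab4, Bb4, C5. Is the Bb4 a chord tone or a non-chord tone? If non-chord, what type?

The harmony at that moment is F minor triad (F, Ab, C); Bb4 is not a chord tone.
It is approached by step up from Ab4 and left by step up to C5.
Step in, step out in the same direction — a passing tone.

Non-chord tone — a passing tone.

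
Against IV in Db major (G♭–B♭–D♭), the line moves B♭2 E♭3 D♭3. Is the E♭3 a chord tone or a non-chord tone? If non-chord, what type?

Non-chord tone — an appoggiatura.

The harmony at that moment is G♭ major triad (G♭, B♭, D♭); E♭3 is not a chord tone.
It is approached by leap up from B♭2 and left by step down to D♭3.
Leap in, step out — an appoggiatura.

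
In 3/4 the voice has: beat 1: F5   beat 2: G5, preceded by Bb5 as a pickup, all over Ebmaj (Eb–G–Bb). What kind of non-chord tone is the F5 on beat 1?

Appoggiatura.

The harmony at that moment is Eb major triad (Eb, G, Bb); F5 is not a chord tone.
It is approached by leap down from Bb5 and left by step up to G5.
Leap in, step out, metrically accented — an appoggiatura.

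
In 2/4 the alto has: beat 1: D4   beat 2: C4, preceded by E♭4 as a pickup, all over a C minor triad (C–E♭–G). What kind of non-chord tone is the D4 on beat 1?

The harmony at that moment is C minor triad (C, E♭, G); D4 is not a chord tone.
It is approached by step down from E♭4 and left by step down to C4.
Step in, step out in the same direction — a passing tone.

Passing tone.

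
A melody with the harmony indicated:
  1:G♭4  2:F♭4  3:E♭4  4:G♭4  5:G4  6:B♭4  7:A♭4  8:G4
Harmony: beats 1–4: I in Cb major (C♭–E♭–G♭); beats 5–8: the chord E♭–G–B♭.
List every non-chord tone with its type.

F♭4 (beat 2) — passing tone; A♭4 (beat 7) — passing tone.

The harmony at that moment is C♭ major triad (C♭, E♭, G♭); F♭4 is not a chord tone.
It is approached by step down from G♭4 and left by step down to E♭4.
Step in, step out in the same direction — a passing tone.
The harmony at that moment is E♭ major triad (E♭, G, B♭); A♭4 is not a chord tone.
It is approached by step down from B♭4 and left by step down to G4.
Step in, step out in the same direction — a passing tone.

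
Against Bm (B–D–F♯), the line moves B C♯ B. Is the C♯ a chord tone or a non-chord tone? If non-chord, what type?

The harmony at that moment is B minor triad (B, D, F♯); C♯ is not a chord tone.
It is approached by step up from B and left by step down to B.
Step away and step back to the same note — a neighbor tone (upper neighbor).

Non-chord tone — a neighbor tone.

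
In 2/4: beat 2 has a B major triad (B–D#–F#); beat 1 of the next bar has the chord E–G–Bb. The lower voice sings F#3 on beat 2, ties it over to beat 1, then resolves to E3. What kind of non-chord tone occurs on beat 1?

The harmony at that moment is E diminished triad (E, G, Bb); F#3 is not a chord tone.
It is held over (the same pitch as the preceding F#3) and left by step down to E3.
Held over from the previous chord and resolving down by step — a suspension.

Suspension.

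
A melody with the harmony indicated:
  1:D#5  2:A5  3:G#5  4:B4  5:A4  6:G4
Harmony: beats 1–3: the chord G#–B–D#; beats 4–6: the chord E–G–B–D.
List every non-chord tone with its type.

The harmony at that moment is G# minor triad (G#, B, D#); A5 is not a chord tone.
It is approached by leap up from D#5 and left by step down to G#5.
Leap in, step out — an appoggiatura.
The harmony at that moment is E minor seventh chord (E, G, B, D); A4 is not a chord tone.
It is approached by step down from B4 and left by step down to G4.
Step in, step out in the same direction — a passing tone.

A5 (beat 2) — appoggiatura; A4 (beat 5) — passing tone.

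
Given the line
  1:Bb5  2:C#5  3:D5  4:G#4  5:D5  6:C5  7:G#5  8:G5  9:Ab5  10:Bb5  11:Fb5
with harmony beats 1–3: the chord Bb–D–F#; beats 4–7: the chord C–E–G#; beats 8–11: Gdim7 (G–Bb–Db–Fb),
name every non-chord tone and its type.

C#5 (beat 2) — appoggiatura; D5 (beat 5) — appoggiatura; Ab5 (beat 9) — passing tone.

The harmony at that moment is Bb augmented triad (Bb, D, F#); C#5 is not a chord tone.
It is approached by leap down from Bb5 and left by step up to D5.
Leap in, step out — an appoggiatura.
The harmony at that moment is C augmented triad (C, E, G#); D5 is not a chord tone.
It is approached by leap up from G#4 and left by step down to C5.
Leap in, step out — an appoggiatura.
The harmony at that moment is G diminished seventh chord (G, Bb, Db, Fb); Ab5 is not a chord tone.
It is approached by step up from G5 and left by step up to Bb5.
Step in, step out in the same direction — a passing tone.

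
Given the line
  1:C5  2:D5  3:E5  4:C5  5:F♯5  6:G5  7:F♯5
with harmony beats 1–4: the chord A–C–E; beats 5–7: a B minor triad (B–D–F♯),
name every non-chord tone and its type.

The harmony at that moment is A minor triad (A, C, E); D5 is not a chord tone.
It is approached by step up from C5 and left by step up to E5.
Step in, step out in the same direction — a passing tone.
The harmony at that moment is B minor triad (B, D, F♯); G5 is not a chord tone.
It is approached by step up from F♯5 and left by step down to F♯5.
Step away and step back to the same note — a neighbor tone (upper neighbor).

D5 (beat 2) — passing tone; G5 (beat 6) — neighbor tone.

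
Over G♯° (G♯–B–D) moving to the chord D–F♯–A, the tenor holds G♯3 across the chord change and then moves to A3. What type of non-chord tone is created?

G♯3 is a retardation.

The harmony at that moment is D major triad (D, F♯, A); G♯3 is not a chord tone.
It is held over (the same pitch as the preceding G♯3) and left by step up to A3.
Held over from the previous chord and resolving up by step — a retardation.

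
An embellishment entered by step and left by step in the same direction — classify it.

Passing tone.

Approach: by step. Departure: by step, continuing in the same direction.
Stepwise on both sides with no change of direction means the note fills in the space between two different chord tones — a passing tone. (Had it turned back to its starting note it would be a neighbor tone instead.)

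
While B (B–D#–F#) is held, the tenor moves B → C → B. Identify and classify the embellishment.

C is a neighbor tone.

The harmony at that moment is B major triad (B, D#, F#); C is not a chord tone.
It is approached by step up from B and left by step down to B.
Step away and step back to the same note — a neighbor tone (upper neighbor).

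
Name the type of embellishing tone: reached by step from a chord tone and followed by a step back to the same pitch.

Approach: by step. Departure: by step in the opposite direction, back to the starting pitch.
Stepwise on both sides but reversing to return to the same chord tone — a neighbor tone. (Had it continued onward in the same direction it would be a passing tone instead.)

Neighbor tone.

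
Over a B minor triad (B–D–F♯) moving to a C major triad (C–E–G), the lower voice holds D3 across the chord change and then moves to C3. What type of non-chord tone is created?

D3 is a suspension.

The harmony at that moment is C major triad (C, E, G); D3 is not a chord tone.
It is held over (the same pitch as the preceding D3) and left by step down to C3.
Held over from the previous chord and resolving down by step — a suspension.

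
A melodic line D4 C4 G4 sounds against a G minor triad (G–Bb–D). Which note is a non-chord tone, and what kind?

The harmony at that moment is G minor triad (G, Bb, D); C4 is not a chord tone.
It is approached by step down from D4 and left by leap up to G4.
Step in, leap out — an escape tone.

C4 is an escape tone.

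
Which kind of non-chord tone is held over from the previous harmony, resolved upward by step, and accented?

Approach: by preparation — the pitch is first a chord tone, then held (tied or repeated) while the harmony changes under it. Departure: up by step. Metric position: strong.
A prepared dissonance that resolves upward by step — a retardation. (The same figure resolving downward would be a suspension.)

Retardation.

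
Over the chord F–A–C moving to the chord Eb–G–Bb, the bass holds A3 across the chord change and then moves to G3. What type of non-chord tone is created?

The harmony at that moment is Eb major triad (Eb, G, Bb); A3 is not a chord tone.
It is held over (the same pitch as the preceding A3) and left by step down to G3.
Held over from the previous chord and resolving down by step — a suspension.

A3 is a suspension.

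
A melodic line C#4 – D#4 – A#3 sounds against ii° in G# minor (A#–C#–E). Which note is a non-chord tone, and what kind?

The harmony at that moment is A# diminished triad (A#, C#, E); D#4 is not a chord tone.
It is approached by step up from C#4 and left by leap down to A#3.
Step in, leap out — an escape tone.

D#4 is an escape tone.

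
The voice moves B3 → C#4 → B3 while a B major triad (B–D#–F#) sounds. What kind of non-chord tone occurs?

C#4 is a neighbor tone.

The harmony at that moment is B major triad (B, D#, F#); C#4 is not a chord tone.
It is approached by step up from B3 and left by step down to B3.
Step away and step back to the same note — a neighbor tone (upper neighbor).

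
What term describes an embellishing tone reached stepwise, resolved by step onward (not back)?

Passing tone.

Approach: by step. Departure: by step, continuing in the same direction.
Stepwise on both sides with no change of direction means the note fills in the space between two different chord tones — a passing tone. (Had it turned back to its starting note it would be a neighbor tone instead.)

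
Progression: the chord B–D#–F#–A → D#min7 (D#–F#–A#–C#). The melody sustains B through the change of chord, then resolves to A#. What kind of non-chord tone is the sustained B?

The harmony at that moment is D# minor seventh chord (D#, F#, A#, C#); B is not a chord tone.
It is held over (the same pitch as the preceding B) and left by step down to A#.
Held over from the previous chord and resolving down by step — a suspension.

B is a suspension.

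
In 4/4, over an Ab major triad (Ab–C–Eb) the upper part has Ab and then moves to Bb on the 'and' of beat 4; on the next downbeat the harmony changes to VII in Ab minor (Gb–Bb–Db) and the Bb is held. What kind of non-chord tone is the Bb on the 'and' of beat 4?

Anticipation.

The harmony at that moment is Ab major triad (Ab, C, Eb); Bb is not a chord tone.
It is approached by step up from Ab and then sustained as the same pitch into the next harmony.
Arriving early and becoming a chord tone when the harmony changes — an anticipation.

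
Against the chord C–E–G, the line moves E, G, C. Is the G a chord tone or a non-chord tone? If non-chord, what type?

Chord tone (the fifth of C major triad).

C major triad contains C, E, G; G is the fifth, so it is a chord tone.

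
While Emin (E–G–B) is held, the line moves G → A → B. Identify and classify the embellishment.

The harmony at that moment is E minor triad (E, G, B); A is not a chord tone.
It is approached by step up from G and left by step up to B.
Step in, step out in the same direction — a passing tone.

A is a passing tone.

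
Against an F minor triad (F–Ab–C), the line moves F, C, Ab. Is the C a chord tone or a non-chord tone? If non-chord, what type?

F minor triad contains F, Ab, C; C is the fifth, so it is a chord tone.

Chord tone (the fifth of F minor triad).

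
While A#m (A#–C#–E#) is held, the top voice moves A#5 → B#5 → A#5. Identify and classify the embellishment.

B#5 is a neighbor tone.

The harmony at that moment is A# minor triad (A#, C#, E#); B#5 is not a chord tone.
It is approached by step up from A#5 and left by step down to A#5.
Step away and step back to the same note — a neighbor tone (upper neighbor).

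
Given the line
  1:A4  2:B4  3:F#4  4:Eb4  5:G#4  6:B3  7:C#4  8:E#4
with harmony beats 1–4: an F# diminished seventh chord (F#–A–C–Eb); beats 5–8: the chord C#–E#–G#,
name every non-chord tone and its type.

B4 (beat 2) — escape tone; B3 (beat 6) — appoggiatura.

The harmony at that moment is F# diminished seventh chord (F#, A, C, Eb); B4 is not a chord tone.
It is approached by step up from A4 and left by leap down to F#4.
Step in, leap out — an escape tone.
The harmony at that moment is C# major triad (C#, E#, G#); B3 is not a chord tone.
It is approached by leap down from G#4 and left by step up to C#4.
Leap in, step out — an appoggiatura.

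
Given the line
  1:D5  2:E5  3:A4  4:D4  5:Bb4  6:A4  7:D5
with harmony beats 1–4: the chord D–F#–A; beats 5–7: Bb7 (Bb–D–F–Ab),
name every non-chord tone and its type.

The harmony at that moment is D major triad (D, F#, A); E5 is not a chord tone.
It is approached by step up from D5 and left by leap down to A4.
Step in, leap out — an escape tone.
The harmony at that moment is Bb dominant seventh chord (Bb, D, F, Ab); A4 is not a chord tone.
It is approached by step down from Bb4 and left by leap up to D5.
Step in, leap out — an escape tone.

E5 (beat 2) — escape tone; A4 (beat 6) — escape tone.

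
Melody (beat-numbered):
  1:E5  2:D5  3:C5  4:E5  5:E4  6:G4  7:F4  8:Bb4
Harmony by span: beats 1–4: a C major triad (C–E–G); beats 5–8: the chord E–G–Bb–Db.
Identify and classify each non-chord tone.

The harmony at that moment is C major triad (C, E, G); D5 is not a chord tone.
It is approached by step down from E5 and left by step down to C5.
Step in, step out in the same direction — a passing tone.
The harmony at that moment is E diminished seventh chord (E, G, Bb, Db); F4 is not a chord tone.
It is approached by step down from G4 and left by leap up to Bb4.
Step in, leap out — an escape tone.

D5 (beat 2) — passing tone; F4 (beat 7) — escape tone.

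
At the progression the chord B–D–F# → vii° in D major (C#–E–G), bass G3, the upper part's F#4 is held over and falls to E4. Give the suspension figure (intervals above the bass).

7–6 suspension.

At the second chord the bass is G3. The suspended F#4 lies a seventh above the bass; after resolving down by step to E4, the interval above the bass becomes a sixth.
Suspension figures are named by those two intervals: 7–6.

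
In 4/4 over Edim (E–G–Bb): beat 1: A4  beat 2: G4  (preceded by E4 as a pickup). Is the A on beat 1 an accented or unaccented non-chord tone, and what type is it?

The harmony at that moment is E diminished triad (E, G, Bb); A4 is not a chord tone.
It is approached by leap up from E4 and left by step down to G4.
Leap in, step out — an appoggiatura.
It falls on the downbeat, so it is accented.

Accented appoggiatura.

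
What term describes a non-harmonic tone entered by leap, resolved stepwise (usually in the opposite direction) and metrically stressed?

Approach: by leap. Departure: by step. Metric position: strong.
Leap in, step out, in a metrically strong position — an appoggiatura. (It is the mirror image of the escape tone, which steps in and leaps out from a weak position.)

Appoggiatura.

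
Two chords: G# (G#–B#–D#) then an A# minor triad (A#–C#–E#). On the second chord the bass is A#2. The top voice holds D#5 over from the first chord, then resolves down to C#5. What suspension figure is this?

At the second chord the bass is A#2. The suspended D#5 lies a fourth above the bass; after resolving down by step to C#5, the interval above the bass becomes a third.
Suspension figures are named by those two intervals: 4–3.

4–3 suspension.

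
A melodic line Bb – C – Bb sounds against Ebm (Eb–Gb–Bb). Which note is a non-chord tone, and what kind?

The harmony at that moment is Eb minor triad (Eb, Gb, Bb); C is not a chord tone.
It is approached by step up from Bb and left by step down to Bb.
Step away and step back to the same note — a neighbor tone (upper neighbor).

C is a neighbor tone.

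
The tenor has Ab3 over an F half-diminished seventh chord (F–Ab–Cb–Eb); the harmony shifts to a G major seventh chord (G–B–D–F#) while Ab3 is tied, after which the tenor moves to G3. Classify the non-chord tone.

Ab3 is a suspension.

The harmony at that moment is G major seventh chord (G, B, D, F#); Ab3 is not a chord tone.
It is held over (the same pitch as the preceding Ab3) and left by step down to G3.
Held over from the previous chord and resolving down by step — a suspension.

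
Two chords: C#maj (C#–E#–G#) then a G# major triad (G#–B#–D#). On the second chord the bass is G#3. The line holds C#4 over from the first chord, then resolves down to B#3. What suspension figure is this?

4–3 suspension.

At the second chord the bass is G#3. The suspended C#4 lies a fourth above the bass; after resolving down by step to B#3, the interval above the bass becomes a third.
Suspension figures are named by those two intervals: 4–3.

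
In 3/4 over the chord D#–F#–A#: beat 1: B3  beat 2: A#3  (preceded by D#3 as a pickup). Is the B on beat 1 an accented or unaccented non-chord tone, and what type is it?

The harmony at that moment is D# minor triad (D#, F#, A#); B3 is not a chord tone.
It is approached by leap up from D#3 and left by step down to A#3.
Leap in, step out — an appoggiatura.
It falls on the downbeat, so it is accented.

Accented appoggiatura.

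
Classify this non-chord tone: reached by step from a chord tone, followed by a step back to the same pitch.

Neighbor tone.

Approach: by step. Departure: by step in the opposite direction, back to the starting pitch.
Stepwise on both sides but reversing to return to the same chord tone — a neighbor tone. (Had it continued onward in the same direction it would be a passing tone instead.)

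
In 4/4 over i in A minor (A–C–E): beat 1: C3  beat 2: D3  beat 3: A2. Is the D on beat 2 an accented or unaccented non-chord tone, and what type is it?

The harmony at that moment is A minor triad (A, C, E); D3 is not a chord tone.
It is approached by step up from C3 and left by leap down to A2.
Step in, leap out — an escape tone.
It falls on a weak beat, so it is unaccented.

Unaccented escape tone.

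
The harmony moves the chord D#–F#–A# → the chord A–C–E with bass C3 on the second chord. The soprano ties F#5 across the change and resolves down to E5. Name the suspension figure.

4–3 suspension.

At the second chord the bass is C3. The suspended F#5 lies a fourth above the bass; after resolving down by step to E5, the interval above the bass becomes a third.
Suspension figures are named by those two intervals: 4–3.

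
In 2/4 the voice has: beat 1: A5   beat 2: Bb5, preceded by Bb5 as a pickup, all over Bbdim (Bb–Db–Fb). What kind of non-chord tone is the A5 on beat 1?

The harmony at that moment is Bb diminished triad (Bb, Db, Fb); A5 is not a chord tone.
It is approached by step down from Bb5 and left by step up to Bb5.
Step away and step back to the same note — a neighbor tone (lower neighbor).

Lower neighbor tone.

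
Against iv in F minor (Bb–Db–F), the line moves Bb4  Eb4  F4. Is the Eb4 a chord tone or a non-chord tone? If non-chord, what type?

The harmony at that moment is Bb minor triad (Bb, Db, F); Eb4 is not a chord tone.
It is approached by leap down from Bb4 and left by step up to F4.
Leap in, step out — an appoggiatura.

Non-chord tone — an appoggiatura.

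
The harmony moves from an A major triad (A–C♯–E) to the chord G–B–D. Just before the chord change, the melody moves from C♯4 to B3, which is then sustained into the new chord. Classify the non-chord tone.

The harmony at that moment is A major triad (A, C♯, E); B3 is not a chord tone.
It is approached by step down from C♯4 and then sustained as the same pitch into the next harmony.
Arriving early and becoming a chord tone when the harmony changes — an anticipation.

B3 is an anticipation.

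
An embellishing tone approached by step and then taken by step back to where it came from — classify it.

Approach: by step. Departure: by step in the opposite direction, back to the starting pitch.
Stepwise on both sides but reversing to return to the same chord tone — a neighbor tone. (Had it continued onward in the same direction it would be a passing tone instead.)

Neighbor tone.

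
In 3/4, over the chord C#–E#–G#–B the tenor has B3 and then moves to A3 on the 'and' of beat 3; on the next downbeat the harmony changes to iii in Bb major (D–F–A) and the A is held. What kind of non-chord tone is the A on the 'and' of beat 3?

Anticipation.

The harmony at that moment is C# dominant seventh chord (C#, E#, G#, B); A3 is not a chord tone.
It is approached by step down from B3 and then sustained as the same pitch into the next harmony.
Arriving early and becoming a chord tone when the harmony changes — an anticipation.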